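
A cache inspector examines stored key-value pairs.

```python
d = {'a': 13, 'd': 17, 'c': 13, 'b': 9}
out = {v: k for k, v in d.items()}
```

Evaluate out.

Step 1: Invert dict (swap keys and values):
  'a': 13 -> 13: 'a'
  'd': 17 -> 17: 'd'
  'c': 13 -> 13: 'c'
  'b': 9 -> 9: 'b'
Therefore out = {13: 'c', 17: 'd', 9: 'b'}.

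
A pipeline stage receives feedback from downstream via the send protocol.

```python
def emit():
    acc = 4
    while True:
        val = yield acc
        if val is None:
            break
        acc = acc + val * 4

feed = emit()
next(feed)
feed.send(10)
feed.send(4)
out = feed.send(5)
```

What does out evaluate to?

Step 1: next() -> yield acc=4.
Step 2: send(10) -> val=10, acc = 4 + 10*4 = 44, yield 44.
Step 3: send(4) -> val=4, acc = 44 + 4*4 = 60, yield 60.
Step 4: send(5) -> val=5, acc = 60 + 5*4 = 80, yield 80.
Therefore out = 80.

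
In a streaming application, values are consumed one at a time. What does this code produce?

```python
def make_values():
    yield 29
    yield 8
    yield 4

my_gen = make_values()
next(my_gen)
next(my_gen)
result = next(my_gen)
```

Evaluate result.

Step 1: make_values() creates a generator.
Step 2: next(my_gen) yields 29 (consumed and discarded).
Step 3: next(my_gen) yields 8 (consumed and discarded).
Step 4: next(my_gen) yields 4, assigned to result.
Therefore result = 4.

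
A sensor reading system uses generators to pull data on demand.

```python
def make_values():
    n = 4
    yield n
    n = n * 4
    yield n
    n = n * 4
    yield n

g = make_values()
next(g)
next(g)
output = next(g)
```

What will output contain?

Step 1: Trace through generator execution:
  Yield 1: n starts at 4, yield 4
  Yield 2: n = 4 * 4 = 16, yield 16
  Yield 3: n = 16 * 4 = 64, yield 64
Step 2: First next() gets 4, second next() gets the second value, third next() yields 64.
Therefore output = 64.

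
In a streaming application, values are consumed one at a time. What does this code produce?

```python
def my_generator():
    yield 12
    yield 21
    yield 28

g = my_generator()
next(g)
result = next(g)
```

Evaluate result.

Step 1: my_generator() creates a generator.
Step 2: next(g) yields 12 (consumed and discarded).
Step 3: next(g) yields 21, assigned to result.
Therefore result = 21.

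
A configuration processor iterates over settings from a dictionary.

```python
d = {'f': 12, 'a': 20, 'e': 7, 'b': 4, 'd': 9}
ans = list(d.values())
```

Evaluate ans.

Step 1: d.values() returns the dictionary values in insertion order.
Therefore ans = [12, 20, 7, 4, 9].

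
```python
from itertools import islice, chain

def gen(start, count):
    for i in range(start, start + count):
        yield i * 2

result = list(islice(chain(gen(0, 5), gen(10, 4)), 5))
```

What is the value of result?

Step 1: gen(0, 5) yields [0, 2, 4, 6, 8].
Step 2: gen(10, 4) yields [20, 22, 24, 26].
Step 3: chain concatenates: [0, 2, 4, 6, 8, 20, 22, 24, 26].
Step 4: islice takes first 5: [0, 2, 4, 6, 8].
Therefore result = [0, 2, 4, 6, 8].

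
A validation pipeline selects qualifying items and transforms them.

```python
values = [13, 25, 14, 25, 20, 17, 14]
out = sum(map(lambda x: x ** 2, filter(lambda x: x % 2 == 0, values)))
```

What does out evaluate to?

Step 1: Filter even numbers from [13, 25, 14, 25, 20, 17, 14]: [14, 20, 14]
Step 2: Square each: [196, 400, 196]
Step 3: Sum = 792.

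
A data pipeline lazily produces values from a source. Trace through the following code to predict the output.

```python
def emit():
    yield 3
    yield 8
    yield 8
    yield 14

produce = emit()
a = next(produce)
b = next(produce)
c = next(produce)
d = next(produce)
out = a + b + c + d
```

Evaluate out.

Step 1: Create generator and consume all values:
  a = next(produce) = 3
  b = next(produce) = 8
  c = next(produce) = 8
  d = next(produce) = 14
Step 2: out = 3 + 8 + 8 + 14 = 33.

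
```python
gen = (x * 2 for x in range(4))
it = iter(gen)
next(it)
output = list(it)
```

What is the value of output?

Step 1: Generator produces [0, 2, 4, 6].
Step 2: next(it) consumes first element (0).
Step 3: list(it) collects remaining: [2, 4, 6].
Therefore output = [2, 4, 6].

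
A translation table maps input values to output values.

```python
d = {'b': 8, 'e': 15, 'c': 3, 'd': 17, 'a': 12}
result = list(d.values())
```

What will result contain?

Step 1: d.values() returns the dictionary values in insertion order.
Therefore result = [8, 15, 3, 17, 12].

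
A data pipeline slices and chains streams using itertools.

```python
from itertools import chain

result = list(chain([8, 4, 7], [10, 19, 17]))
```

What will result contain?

Step 1: chain() concatenates iterables: [8, 4, 7] + [10, 19, 17].
Therefore result = [8, 4, 7, 10, 19, 17].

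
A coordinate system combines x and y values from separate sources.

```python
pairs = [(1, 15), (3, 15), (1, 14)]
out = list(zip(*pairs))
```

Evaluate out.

Step 1: zip(*pairs) transposes: unzips [(1, 15), (3, 15), (1, 14)] into separate sequences.
Step 2: First elements: (1, 3, 1), second elements: (15, 15, 14).
Therefore out = [(1, 3, 1), (15, 15, 14)].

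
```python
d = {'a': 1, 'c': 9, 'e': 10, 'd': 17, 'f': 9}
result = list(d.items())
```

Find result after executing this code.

Step 1: d.items() returns (key, value) pairs in insertion order.
Therefore result = [('a', 1), ('c', 9), ('e', 10), ('d', 17), ('f', 9)].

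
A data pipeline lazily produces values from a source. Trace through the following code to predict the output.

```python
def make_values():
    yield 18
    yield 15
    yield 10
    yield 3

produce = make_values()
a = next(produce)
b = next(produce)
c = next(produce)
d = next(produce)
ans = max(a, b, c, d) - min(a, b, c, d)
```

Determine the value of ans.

Step 1: Create generator and consume all values:
  a = next(produce) = 18
  b = next(produce) = 15
  c = next(produce) = 10
  d = next(produce) = 3
Step 2: max = 18, min = 3, ans = 18 - 3 = 15.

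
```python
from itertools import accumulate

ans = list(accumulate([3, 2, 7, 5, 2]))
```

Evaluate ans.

Step 1: accumulate computes running sums:
  + 3 = 3
  + 2 = 5
  + 7 = 12
  + 5 = 17
  + 2 = 19
Therefore ans = [3, 5, 12, 17, 19].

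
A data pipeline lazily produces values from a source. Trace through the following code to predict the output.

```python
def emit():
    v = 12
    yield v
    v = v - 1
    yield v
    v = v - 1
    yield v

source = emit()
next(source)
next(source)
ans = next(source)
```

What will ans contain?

Step 1: Trace through generator execution:
  Yield 1: v starts at 12, yield 12
  Yield 2: v = 12 - 1 = 11, yield 11
  Yield 3: v = 11 - 1 = 10, yield 10
Step 2: First next() gets 12, second next() gets the second value, third next() yields 10.
Therefore ans = 10.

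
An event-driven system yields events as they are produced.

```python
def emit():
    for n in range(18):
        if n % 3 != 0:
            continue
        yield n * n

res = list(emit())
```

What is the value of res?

Step 1: Only yield n**2 when n is divisible by 3:
  n=0: 0 % 3 == 0, yield 0**2 = 0
  n=3: 3 % 3 == 0, yield 3**2 = 9
  n=6: 6 % 3 == 0, yield 6**2 = 36
  n=9: 9 % 3 == 0, yield 9**2 = 81
  n=12: 12 % 3 == 0, yield 12**2 = 144
  n=15: 15 % 3 == 0, yield 15**2 = 225
Therefore res = [0, 9, 36, 81, 144, 225].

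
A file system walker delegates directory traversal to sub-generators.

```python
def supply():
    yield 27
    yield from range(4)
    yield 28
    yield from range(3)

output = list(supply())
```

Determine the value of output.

Step 1: Trace yields in order:
  yield 27
  yield 0
  yield 1
  yield 2
  yield 3
  yield 28
  yield 0
  yield 1
  yield 2
Therefore output = [27, 0, 1, 2, 3, 28, 0, 1, 2].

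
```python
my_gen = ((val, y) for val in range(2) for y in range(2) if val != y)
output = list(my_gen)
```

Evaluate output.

Step 1: Nested generator over range(2) x range(2) where val != y:
  (0, 0): excluded (val == y)
  (0, 1): included
  (1, 0): included
  (1, 1): excluded (val == y)
Therefore output = [(0, 1), (1, 0)].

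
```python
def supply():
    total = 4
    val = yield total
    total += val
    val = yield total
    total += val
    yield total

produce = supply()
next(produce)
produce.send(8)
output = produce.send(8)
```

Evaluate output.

Step 1: next() -> yield total=4.
Step 2: send(8) -> val=8, total = 4+8 = 12, yield 12.
Step 3: send(8) -> val=8, total = 12+8 = 20, yield 20.
Therefore output = 20.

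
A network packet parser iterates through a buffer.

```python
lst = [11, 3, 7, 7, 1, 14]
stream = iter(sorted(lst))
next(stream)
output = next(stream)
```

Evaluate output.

Step 1: sorted([11, 3, 7, 7, 1, 14]) = [1, 3, 7, 7, 11, 14].
Step 2: Create iterator and skip 1 elements.
Step 3: next() returns 3.
Therefore output = 3.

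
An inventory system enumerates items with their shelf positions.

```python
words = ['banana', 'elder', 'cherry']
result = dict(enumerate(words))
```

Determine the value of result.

Step 1: enumerate pairs indices with words:
  0 -> 'banana'
  1 -> 'elder'
  2 -> 'cherry'
Therefore result = {0: 'banana', 1: 'elder', 2: 'cherry'}.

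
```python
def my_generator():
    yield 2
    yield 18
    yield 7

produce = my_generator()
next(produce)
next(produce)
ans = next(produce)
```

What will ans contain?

Step 1: my_generator() creates a generator.
Step 2: next(produce) yields 2 (consumed and discarded).
Step 3: next(produce) yields 18 (consumed and discarded).
Step 4: next(produce) yields 7, assigned to ans.
Therefore ans = 7.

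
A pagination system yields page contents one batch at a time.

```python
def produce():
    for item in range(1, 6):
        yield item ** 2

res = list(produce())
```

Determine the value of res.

Step 1: For each item in range(1, 6), yield item**2:
  item=1: yield 1**2 = 1
  item=2: yield 2**2 = 4
  item=3: yield 3**2 = 9
  item=4: yield 4**2 = 16
  item=5: yield 5**2 = 25
Therefore res = [1, 4, 9, 16, 25].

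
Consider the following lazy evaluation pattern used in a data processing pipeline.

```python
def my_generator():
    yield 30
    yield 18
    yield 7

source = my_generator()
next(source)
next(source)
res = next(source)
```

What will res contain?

Step 1: my_generator() creates a generator.
Step 2: next(source) yields 30 (consumed and discarded).
Step 3: next(source) yields 18 (consumed and discarded).
Step 4: next(source) yields 7, assigned to res.
Therefore res = 7.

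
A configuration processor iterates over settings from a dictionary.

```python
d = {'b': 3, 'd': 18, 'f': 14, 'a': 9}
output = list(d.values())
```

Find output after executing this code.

Step 1: d.values() returns the dictionary values in insertion order.
Therefore output = [3, 18, 14, 9].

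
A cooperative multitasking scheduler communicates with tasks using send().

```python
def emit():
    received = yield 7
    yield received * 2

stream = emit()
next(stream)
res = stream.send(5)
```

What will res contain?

Step 1: next(stream) advances to first yield, producing 7.
Step 2: send(5) resumes, received = 5.
Step 3: yield received * 2 = 5 * 2 = 10.
Therefore res = 10.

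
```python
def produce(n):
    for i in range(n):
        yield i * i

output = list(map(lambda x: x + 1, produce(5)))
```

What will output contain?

Step 1: produce(5) yields squares: [0, 1, 4, 9, 16].
Step 2: map adds 1 to each: [1, 2, 5, 10, 17].
Therefore output = [1, 2, 5, 10, 17].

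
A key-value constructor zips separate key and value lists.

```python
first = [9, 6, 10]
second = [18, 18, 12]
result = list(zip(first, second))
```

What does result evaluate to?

Step 1: zip pairs elements at same index:
  Index 0: (9, 18)
  Index 1: (6, 18)
  Index 2: (10, 12)
Therefore result = [(9, 18), (6, 18), (10, 12)].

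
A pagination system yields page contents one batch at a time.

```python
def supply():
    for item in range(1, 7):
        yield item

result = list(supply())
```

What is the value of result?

Step 1: The generator yields each value from range(1, 7).
Step 2: list() consumes all yields: [1, 2, 3, 4, 5, 6].
Therefore result = [1, 2, 3, 4, 5, 6].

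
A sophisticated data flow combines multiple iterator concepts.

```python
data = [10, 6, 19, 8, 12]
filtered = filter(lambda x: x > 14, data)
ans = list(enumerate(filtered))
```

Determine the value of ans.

Step 1: Filter [10, 6, 19, 8, 12] for > 14: [19].
Step 2: enumerate re-indexes from 0: [(0, 19)].
Therefore ans = [(0, 19)].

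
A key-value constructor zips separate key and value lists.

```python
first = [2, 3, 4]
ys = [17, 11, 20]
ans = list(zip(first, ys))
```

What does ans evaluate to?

Step 1: zip pairs elements at same index:
  Index 0: (2, 17)
  Index 1: (3, 11)
  Index 2: (4, 20)
Therefore ans = [(2, 17), (3, 11), (4, 20)].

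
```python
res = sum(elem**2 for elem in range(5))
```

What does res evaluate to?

Step 1: Compute elem**2 for each elem in range(5):
  elem=0: 0**2 = 0
  elem=1: 1**2 = 1
  elem=2: 2**2 = 4
  elem=3: 3**2 = 9
  elem=4: 4**2 = 16
Step 2: sum = 0 + 1 + 4 + 9 + 16 = 30.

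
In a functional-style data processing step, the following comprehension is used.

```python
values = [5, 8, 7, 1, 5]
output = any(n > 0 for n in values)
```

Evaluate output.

Step 1: Check n > 0 for each element in [5, 8, 7, 1, 5]:
  5 > 0: True
  8 > 0: True
  7 > 0: True
  1 > 0: True
  5 > 0: True
Step 2: any() returns True.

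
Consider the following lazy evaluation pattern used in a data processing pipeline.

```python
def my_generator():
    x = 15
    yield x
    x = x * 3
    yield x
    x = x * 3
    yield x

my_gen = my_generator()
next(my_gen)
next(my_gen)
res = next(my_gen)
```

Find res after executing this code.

Step 1: Trace through generator execution:
  Yield 1: x starts at 15, yield 15
  Yield 2: x = 15 * 3 = 45, yield 45
  Yield 3: x = 45 * 3 = 135, yield 135
Step 2: First next() gets 15, second next() gets the second value, third next() yields 135.
Therefore res = 135.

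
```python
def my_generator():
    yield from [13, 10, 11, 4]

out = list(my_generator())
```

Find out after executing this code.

Step 1: yield from delegates to the iterable, yielding each element.
Step 2: Collected values: [13, 10, 11, 4].
Therefore out = [13, 10, 11, 4].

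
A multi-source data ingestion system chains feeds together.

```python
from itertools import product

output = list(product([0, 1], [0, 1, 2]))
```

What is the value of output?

Step 1: product([0, 1], [0, 1, 2]) gives all pairs:
  (0, 0)
  (0, 1)
  (0, 2)
  (1, 0)
  (1, 1)
  (1, 2)
Therefore output = [(0, 0), (0, 1), (0, 2), (1, 0), (1, 1), (1, 2)].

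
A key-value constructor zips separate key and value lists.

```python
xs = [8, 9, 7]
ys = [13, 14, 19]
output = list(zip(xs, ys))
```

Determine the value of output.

Step 1: zip pairs elements at same index:
  Index 0: (8, 13)
  Index 1: (9, 14)
  Index 2: (7, 19)
Therefore output = [(8, 13), (9, 14), (7, 19)].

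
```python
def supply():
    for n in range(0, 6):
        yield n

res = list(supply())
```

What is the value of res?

Step 1: The generator yields each value from range(0, 6).
Step 2: list() consumes all yields: [0, 1, 2, 3, 4, 5].
Therefore res = [0, 1, 2, 3, 4, 5].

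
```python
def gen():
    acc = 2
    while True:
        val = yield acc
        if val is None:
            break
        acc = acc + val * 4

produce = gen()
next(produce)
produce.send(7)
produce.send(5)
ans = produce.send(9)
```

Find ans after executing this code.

Step 1: next() -> yield acc=2.
Step 2: send(7) -> val=7, acc = 2 + 7*4 = 30, yield 30.
Step 3: send(5) -> val=5, acc = 30 + 5*4 = 50, yield 50.
Step 4: send(9) -> val=9, acc = 50 + 9*4 = 86, yield 86.
Therefore ans = 86.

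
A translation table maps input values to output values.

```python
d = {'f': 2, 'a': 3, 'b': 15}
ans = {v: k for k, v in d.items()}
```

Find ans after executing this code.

Step 1: Invert dict (swap keys and values):
  'f': 2 -> 2: 'f'
  'a': 3 -> 3: 'a'
  'b': 15 -> 15: 'b'
Therefore ans = {2: 'f', 3: 'a', 15: 'b'}.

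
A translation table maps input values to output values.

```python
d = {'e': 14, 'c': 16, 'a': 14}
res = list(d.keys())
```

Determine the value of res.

Step 1: d.keys() returns the dictionary keys in insertion order.
Therefore res = ['e', 'c', 'a'].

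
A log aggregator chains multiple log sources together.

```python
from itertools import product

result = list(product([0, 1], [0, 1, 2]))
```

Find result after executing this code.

Step 1: product([0, 1], [0, 1, 2]) gives all pairs:
  (0, 0)
  (0, 1)
  (0, 2)
  (1, 0)
  (1, 1)
  (1, 2)
Therefore result = [(0, 0), (0, 1), (0, 2), (1, 0), (1, 1), (1, 2)].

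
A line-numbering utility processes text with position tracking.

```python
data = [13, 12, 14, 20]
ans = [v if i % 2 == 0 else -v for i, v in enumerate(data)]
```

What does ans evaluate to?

Step 1: For each (i, v), keep v if i is even, negate if odd:
  i=0 (even): keep 13
  i=1 (odd): negate to -12
  i=2 (even): keep 14
  i=3 (odd): negate to -20
Therefore ans = [13, -12, 14, -20].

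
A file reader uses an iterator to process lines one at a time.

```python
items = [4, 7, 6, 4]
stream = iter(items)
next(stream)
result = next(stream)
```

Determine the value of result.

Step 1: Create iterator over [4, 7, 6, 4].
Step 2: next() consumes 4.
Step 3: next() returns 7.
Therefore result = 7.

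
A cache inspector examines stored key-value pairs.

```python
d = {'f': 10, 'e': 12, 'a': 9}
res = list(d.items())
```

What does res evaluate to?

Step 1: d.items() returns (key, value) pairs in insertion order.
Therefore res = [('f', 10), ('e', 12), ('a', 9)].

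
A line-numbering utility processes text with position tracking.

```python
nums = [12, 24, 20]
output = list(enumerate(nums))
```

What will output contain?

Step 1: enumerate pairs each element with its index:
  (0, 12)
  (1, 24)
  (2, 20)
Therefore output = [(0, 12), (1, 24), (2, 20)].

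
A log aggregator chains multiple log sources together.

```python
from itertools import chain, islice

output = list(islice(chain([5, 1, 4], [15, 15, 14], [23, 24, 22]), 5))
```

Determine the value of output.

Step 1: chain([5, 1, 4], [15, 15, 14], [23, 24, 22]) = [5, 1, 4, 15, 15, 14, 23, 24, 22].
Step 2: islice takes first 5 elements: [5, 1, 4, 15, 15].
Therefore output = [5, 1, 4, 15, 15].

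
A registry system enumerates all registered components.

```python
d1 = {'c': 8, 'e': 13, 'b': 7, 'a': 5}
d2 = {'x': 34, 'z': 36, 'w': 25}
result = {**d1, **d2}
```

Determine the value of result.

Step 1: Merge d1 and d2 (d2 values override on key conflicts).
Step 2: d1 has keys ['c', 'e', 'b', 'a'], d2 has keys ['x', 'z', 'w'].
Therefore result = {'c': 8, 'e': 13, 'b': 7, 'a': 5, 'x': 34, 'z': 36, 'w': 25}.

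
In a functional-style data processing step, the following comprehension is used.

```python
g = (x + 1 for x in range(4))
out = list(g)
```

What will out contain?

Step 1: For each x in range(4), compute x+1:
  x=0: 0+1 = 1
  x=1: 1+1 = 2
  x=2: 2+1 = 3
  x=3: 3+1 = 4
Therefore out = [1, 2, 3, 4].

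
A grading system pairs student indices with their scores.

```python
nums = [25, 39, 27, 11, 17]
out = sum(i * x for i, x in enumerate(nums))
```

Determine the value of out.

Step 1: Compute i * x for each (i, x) in enumerate([25, 39, 27, 11, 17]):
  i=0, x=25: 0*25 = 0
  i=1, x=39: 1*39 = 39
  i=2, x=27: 2*27 = 54
  i=3, x=11: 3*11 = 33
  i=4, x=17: 4*17 = 68
Step 2: sum = 0 + 39 + 54 + 33 + 68 = 194.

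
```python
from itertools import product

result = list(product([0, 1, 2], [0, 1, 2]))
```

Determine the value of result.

Step 1: product([0, 1, 2], [0, 1, 2]) gives all pairs:
  (0, 0)
  (0, 1)
  (0, 2)
  (1, 0)
  (1, 1)
  (1, 2)
  (2, 0)
  (2, 1)
  (2, 2)
Therefore result = [(0, 0), (0, 1), (0, 2), (1, 0), (1, 1), (1, 2), (2, 0), (2, 1), (2, 2)].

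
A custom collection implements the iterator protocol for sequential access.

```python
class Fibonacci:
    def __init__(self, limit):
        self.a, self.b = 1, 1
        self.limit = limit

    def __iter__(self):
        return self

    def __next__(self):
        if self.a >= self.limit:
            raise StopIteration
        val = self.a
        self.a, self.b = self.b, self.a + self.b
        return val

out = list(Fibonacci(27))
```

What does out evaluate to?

Step 1: Fibonacci-like sequence (a=1, b=1) until >= 27:
  Yield 1, then a,b = 1,2
  Yield 1, then a,b = 2,3
  Yield 2, then a,b = 3,5
  Yield 3, then a,b = 5,8
  Yield 5, then a,b = 8,13
  Yield 8, then a,b = 13,21
  Yield 13, then a,b = 21,34
  Yield 21, then a,b = 34,55
Step 2: 34 >= 27, stop.
Therefore out = [1, 1, 2, 3, 5, 8, 13, 21].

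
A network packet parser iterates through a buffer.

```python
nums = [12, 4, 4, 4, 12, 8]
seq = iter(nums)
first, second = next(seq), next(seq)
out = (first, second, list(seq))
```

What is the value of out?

Step 1: Create iterator over [12, 4, 4, 4, 12, 8].
Step 2: first = 12, second = 4.
Step 3: Remaining elements: [4, 4, 12, 8].
Therefore out = (12, 4, [4, 4, 12, 8]).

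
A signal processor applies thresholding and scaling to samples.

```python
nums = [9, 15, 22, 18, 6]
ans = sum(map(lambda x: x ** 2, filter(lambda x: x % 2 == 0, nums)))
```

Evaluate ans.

Step 1: Filter even numbers from [9, 15, 22, 18, 6]: [22, 18, 6]
Step 2: Square each: [484, 324, 36]
Step 3: Sum = 844.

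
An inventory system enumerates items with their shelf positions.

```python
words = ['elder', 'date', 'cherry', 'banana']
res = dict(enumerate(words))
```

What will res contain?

Step 1: enumerate pairs indices with words:
  0 -> 'elder'
  1 -> 'date'
  2 -> 'cherry'
  3 -> 'banana'
Therefore res = {0: 'elder', 1: 'date', 2: 'cherry', 3: 'banana'}.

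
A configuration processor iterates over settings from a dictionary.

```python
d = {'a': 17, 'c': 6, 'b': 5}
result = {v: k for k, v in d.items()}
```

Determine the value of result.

Step 1: Invert dict (swap keys and values):
  'a': 17 -> 17: 'a'
  'c': 6 -> 6: 'c'
  'b': 5 -> 5: 'b'
Therefore result = {17: 'a', 6: 'c', 5: 'b'}.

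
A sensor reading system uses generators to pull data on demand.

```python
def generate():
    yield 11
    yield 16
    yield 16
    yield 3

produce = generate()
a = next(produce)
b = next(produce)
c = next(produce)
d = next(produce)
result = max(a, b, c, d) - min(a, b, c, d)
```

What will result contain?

Step 1: Create generator and consume all values:
  a = next(produce) = 11
  b = next(produce) = 16
  c = next(produce) = 16
  d = next(produce) = 3
Step 2: max = 16, min = 3, result = 16 - 3 = 13.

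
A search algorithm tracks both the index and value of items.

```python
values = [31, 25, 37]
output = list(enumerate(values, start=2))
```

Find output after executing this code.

Step 1: enumerate with start=2:
  (2, 31)
  (3, 25)
  (4, 37)
Therefore output = [(2, 31), (3, 25), (4, 37)].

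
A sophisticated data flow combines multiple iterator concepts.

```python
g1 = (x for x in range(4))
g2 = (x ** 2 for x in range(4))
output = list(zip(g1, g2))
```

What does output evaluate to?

Step 1: g1 produces [0, 1, 2, 3].
Step 2: g2 produces [0, 1, 4, 9].
Step 3: zip pairs them: [(0, 0), (1, 1), (2, 4), (3, 9)].
Therefore output = [(0, 0), (1, 1), (2, 4), (3, 9)].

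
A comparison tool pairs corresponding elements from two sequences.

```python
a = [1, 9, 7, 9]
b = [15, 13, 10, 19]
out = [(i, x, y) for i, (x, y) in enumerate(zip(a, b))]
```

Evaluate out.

Step 1: enumerate(zip(a, b)) gives index with paired elements:
  i=0: (1, 15)
  i=1: (9, 13)
  i=2: (7, 10)
  i=3: (9, 19)
Therefore out = [(0, 1, 15), (1, 9, 13), (2, 7, 10), (3, 9, 19)].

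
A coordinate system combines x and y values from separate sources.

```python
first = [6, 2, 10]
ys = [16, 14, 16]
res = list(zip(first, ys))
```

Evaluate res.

Step 1: zip pairs elements at same index:
  Index 0: (6, 16)
  Index 1: (2, 14)
  Index 2: (10, 16)
Therefore res = [(6, 16), (2, 14), (10, 16)].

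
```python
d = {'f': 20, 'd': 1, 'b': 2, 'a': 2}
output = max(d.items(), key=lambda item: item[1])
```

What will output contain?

Step 1: Find item with maximum value:
  ('f', 20)
  ('d', 1)
  ('b', 2)
  ('a', 2)
Step 2: Maximum value is 20 at key 'f'.
Therefore output = ('f', 20).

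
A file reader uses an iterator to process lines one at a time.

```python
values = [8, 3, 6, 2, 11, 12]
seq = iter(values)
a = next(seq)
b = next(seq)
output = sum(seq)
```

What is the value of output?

Step 1: Create iterator over [8, 3, 6, 2, 11, 12].
Step 2: a = next() = 8, b = next() = 3.
Step 3: sum() of remaining [6, 2, 11, 12] = 31.
Therefore output = 31.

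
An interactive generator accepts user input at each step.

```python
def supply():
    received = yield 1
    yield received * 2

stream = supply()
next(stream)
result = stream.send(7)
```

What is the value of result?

Step 1: next(stream) advances to first yield, producing 1.
Step 2: send(7) resumes, received = 7.
Step 3: yield received * 2 = 7 * 2 = 14.
Therefore result = 14.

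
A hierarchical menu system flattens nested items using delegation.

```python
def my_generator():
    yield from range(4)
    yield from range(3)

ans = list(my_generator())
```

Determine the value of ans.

Step 1: Trace yields in order:
  yield 0
  yield 1
  yield 2
  yield 3
  yield 0
  yield 1
  yield 2
Therefore ans = [0, 1, 2, 3, 0, 1, 2].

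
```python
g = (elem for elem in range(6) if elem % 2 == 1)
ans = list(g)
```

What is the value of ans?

Step 1: Filter range(6) keeping only odd values:
  elem=0: even, excluded
  elem=1: odd, included
  elem=2: even, excluded
  elem=3: odd, included
  elem=4: even, excluded
  elem=5: odd, included
Therefore ans = [1, 3, 5].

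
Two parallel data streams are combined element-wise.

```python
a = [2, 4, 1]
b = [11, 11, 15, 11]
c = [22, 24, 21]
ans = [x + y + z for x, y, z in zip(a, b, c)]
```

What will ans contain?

Step 1: zip three lists (truncates to shortest, len=3):
  2 + 11 + 22 = 35
  4 + 11 + 24 = 39
  1 + 15 + 21 = 37
Therefore ans = [35, 39, 37].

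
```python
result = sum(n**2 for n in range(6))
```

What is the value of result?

Step 1: Compute n**2 for each n in range(6):
  n=0: 0**2 = 0
  n=1: 1**2 = 1
  n=2: 2**2 = 4
  n=3: 3**2 = 9
  n=4: 4**2 = 16
  n=5: 5**2 = 25
Step 2: sum = 0 + 1 + 4 + 9 + 16 + 25 = 55.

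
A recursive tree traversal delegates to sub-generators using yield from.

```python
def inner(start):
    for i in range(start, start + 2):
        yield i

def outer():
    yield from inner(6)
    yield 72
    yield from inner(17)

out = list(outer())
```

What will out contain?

Step 1: outer() delegates to inner(6):
  yield 6
  yield 7
Step 2: yield 72
Step 3: Delegates to inner(17):
  yield 17
  yield 18
Therefore out = [6, 7, 72, 17, 18].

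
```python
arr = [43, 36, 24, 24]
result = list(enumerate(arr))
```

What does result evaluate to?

Step 1: enumerate pairs each element with its index:
  (0, 43)
  (1, 36)
  (2, 24)
  (3, 24)
Therefore result = [(0, 43), (1, 36), (2, 24), (3, 24)].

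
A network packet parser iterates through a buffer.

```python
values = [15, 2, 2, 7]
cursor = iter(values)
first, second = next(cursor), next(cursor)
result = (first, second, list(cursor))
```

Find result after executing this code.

Step 1: Create iterator over [15, 2, 2, 7].
Step 2: first = 15, second = 2.
Step 3: Remaining elements: [2, 7].
Therefore result = (15, 2, [2, 7]).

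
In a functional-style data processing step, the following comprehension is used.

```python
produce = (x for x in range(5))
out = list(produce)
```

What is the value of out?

Step 1: Generator expression iterates range(5): [0, 1, 2, 3, 4].
Step 2: list() collects all values.
Therefore out = [0, 1, 2, 3, 4].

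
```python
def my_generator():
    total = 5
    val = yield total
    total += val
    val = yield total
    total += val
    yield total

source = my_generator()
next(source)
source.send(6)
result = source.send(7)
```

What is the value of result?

Step 1: next() -> yield total=5.
Step 2: send(6) -> val=6, total = 5+6 = 11, yield 11.
Step 3: send(7) -> val=7, total = 11+7 = 18, yield 18.
Therefore result = 18.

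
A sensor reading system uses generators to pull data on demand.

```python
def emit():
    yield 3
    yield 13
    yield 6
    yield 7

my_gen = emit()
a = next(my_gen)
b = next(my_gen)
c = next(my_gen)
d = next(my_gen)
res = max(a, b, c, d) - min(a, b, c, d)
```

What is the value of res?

Step 1: Create generator and consume all values:
  a = next(my_gen) = 3
  b = next(my_gen) = 13
  c = next(my_gen) = 6
  d = next(my_gen) = 7
Step 2: max = 13, min = 3, res = 13 - 3 = 10.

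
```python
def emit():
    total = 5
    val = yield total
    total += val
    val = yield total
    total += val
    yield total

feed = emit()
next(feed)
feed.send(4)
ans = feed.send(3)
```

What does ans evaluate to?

Step 1: next() -> yield total=5.
Step 2: send(4) -> val=4, total = 5+4 = 9, yield 9.
Step 3: send(3) -> val=3, total = 9+3 = 12, yield 12.
Therefore ans = 12.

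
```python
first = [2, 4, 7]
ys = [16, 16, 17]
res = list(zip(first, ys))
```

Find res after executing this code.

Step 1: zip pairs elements at same index:
  Index 0: (2, 16)
  Index 1: (4, 16)
  Index 2: (7, 17)
Therefore res = [(2, 16), (4, 16), (7, 17)].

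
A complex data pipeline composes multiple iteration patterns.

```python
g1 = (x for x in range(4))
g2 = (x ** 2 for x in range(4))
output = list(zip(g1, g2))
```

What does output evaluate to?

Step 1: g1 produces [0, 1, 2, 3].
Step 2: g2 produces [0, 1, 4, 9].
Step 3: zip pairs them: [(0, 0), (1, 1), (2, 4), (3, 9)].
Therefore output = [(0, 0), (1, 1), (2, 4), (3, 9)].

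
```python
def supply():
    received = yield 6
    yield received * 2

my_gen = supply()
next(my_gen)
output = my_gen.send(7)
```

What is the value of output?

Step 1: next(my_gen) advances to first yield, producing 6.
Step 2: send(7) resumes, received = 7.
Step 3: yield received * 2 = 7 * 2 = 14.
Therefore output = 14.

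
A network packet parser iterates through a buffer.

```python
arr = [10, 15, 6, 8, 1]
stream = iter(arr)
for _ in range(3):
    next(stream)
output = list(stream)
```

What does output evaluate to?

Step 1: Create iterator over [10, 15, 6, 8, 1].
Step 2: Advance 3 positions (consuming [10, 15, 6]).
Step 3: list() collects remaining elements: [8, 1].
Therefore output = [8, 1].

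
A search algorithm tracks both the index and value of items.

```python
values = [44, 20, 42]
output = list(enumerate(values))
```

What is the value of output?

Step 1: enumerate pairs each element with its index:
  (0, 44)
  (1, 20)
  (2, 42)
Therefore output = [(0, 44), (1, 20), (2, 42)].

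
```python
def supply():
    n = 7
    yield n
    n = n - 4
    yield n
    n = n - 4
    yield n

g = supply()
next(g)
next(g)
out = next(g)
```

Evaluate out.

Step 1: Trace through generator execution:
  Yield 1: n starts at 7, yield 7
  Yield 2: n = 7 - 4 = 3, yield 3
  Yield 3: n = 3 - 4 = -1, yield -1
Step 2: First next() gets 7, second next() gets the second value, third next() yields -1.
Therefore out = -1.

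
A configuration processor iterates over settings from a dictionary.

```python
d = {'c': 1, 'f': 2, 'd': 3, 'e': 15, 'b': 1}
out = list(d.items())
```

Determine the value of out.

Step 1: d.items() returns (key, value) pairs in insertion order.
Therefore out = [('c', 1), ('f', 2), ('d', 3), ('e', 15), ('b', 1)].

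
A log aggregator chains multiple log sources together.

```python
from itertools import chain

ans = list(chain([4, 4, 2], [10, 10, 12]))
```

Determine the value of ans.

Step 1: chain() concatenates iterables: [4, 4, 2] + [10, 10, 12].
Therefore ans = [4, 4, 2, 10, 10, 12].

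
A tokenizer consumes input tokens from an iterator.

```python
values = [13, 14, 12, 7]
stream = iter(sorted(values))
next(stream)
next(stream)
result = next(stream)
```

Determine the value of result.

Step 1: sorted([13, 14, 12, 7]) = [7, 12, 13, 14].
Step 2: Create iterator and skip 2 elements.
Step 3: next() returns 13.
Therefore result = 13.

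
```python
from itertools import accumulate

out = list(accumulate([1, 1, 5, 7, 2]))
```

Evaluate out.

Step 1: accumulate computes running sums:
  + 1 = 1
  + 1 = 2
  + 5 = 7
  + 7 = 14
  + 2 = 16
Therefore out = [1, 2, 7, 14, 16].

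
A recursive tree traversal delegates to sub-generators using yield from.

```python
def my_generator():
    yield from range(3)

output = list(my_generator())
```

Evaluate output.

Step 1: yield from delegates to the iterable, yielding each element.
Step 2: Collected values: [0, 1, 2].
Therefore output = [0, 1, 2].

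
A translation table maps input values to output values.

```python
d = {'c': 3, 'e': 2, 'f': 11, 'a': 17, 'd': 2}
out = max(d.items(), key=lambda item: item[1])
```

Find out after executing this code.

Step 1: Find item with maximum value:
  ('c', 3)
  ('e', 2)
  ('f', 11)
  ('a', 17)
  ('d', 2)
Step 2: Maximum value is 17 at key 'a'.
Therefore out = ('a', 17).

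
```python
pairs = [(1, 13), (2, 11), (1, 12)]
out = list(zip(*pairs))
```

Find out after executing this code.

Step 1: zip(*pairs) transposes: unzips [(1, 13), (2, 11), (1, 12)] into separate sequences.
Step 2: First elements: (1, 2, 1), second elements: (13, 11, 12).
Therefore out = [(1, 2, 1), (13, 11, 12)].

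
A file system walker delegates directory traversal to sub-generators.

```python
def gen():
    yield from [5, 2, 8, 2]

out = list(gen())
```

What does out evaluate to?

Step 1: yield from delegates to the iterable, yielding each element.
Step 2: Collected values: [5, 2, 8, 2].
Therefore out = [5, 2, 8, 2].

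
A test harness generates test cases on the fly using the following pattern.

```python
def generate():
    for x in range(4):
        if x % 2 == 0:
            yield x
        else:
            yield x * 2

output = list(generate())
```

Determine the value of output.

Step 1: For each x in range(4), yield x if even, else x*2:
  x=0 (even): yield 0
  x=1 (odd): yield 1*2 = 2
  x=2 (even): yield 2
  x=3 (odd): yield 3*2 = 6
Therefore output = [0, 2, 2, 6].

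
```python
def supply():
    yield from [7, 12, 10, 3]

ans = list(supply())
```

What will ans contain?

Step 1: yield from delegates to the iterable, yielding each element.
Step 2: Collected values: [7, 12, 10, 3].
Therefore ans = [7, 12, 10, 3].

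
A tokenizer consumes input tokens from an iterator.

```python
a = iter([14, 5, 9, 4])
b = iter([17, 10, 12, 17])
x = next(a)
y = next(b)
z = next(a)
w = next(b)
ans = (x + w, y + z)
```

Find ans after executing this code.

Step 1: a iterates [14, 5, 9, 4], b iterates [17, 10, 12, 17].
Step 2: x = next(a) = 14, y = next(b) = 17.
Step 3: z = next(a) = 5, w = next(b) = 10.
Step 4: ans = (14 + 10, 17 + 5) = (24, 22).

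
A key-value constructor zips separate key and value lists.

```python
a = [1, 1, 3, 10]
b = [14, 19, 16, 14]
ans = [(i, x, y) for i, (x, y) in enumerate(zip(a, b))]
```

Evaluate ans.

Step 1: enumerate(zip(a, b)) gives index with paired elements:
  i=0: (1, 14)
  i=1: (1, 19)
  i=2: (3, 16)
  i=3: (10, 14)
Therefore ans = [(0, 1, 14), (1, 1, 19), (2, 3, 16), (3, 10, 14)].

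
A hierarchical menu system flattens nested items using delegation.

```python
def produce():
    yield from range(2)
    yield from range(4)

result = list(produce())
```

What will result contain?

Step 1: Trace yields in order:
  yield 0
  yield 1
  yield 0
  yield 1
  yield 2
  yield 3
Therefore result = [0, 1, 0, 1, 2, 3].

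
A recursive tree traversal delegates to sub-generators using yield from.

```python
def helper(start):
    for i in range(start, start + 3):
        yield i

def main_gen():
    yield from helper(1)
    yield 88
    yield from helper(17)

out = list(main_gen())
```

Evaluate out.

Step 1: main_gen() delegates to helper(1):
  yield 1
  yield 2
  yield 3
Step 2: yield 88
Step 3: Delegates to helper(17):
  yield 17
  yield 18
  yield 19
Therefore out = [1, 2, 3, 88, 17, 18, 19].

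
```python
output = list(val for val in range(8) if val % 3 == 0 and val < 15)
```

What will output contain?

Step 1: Filter range(8) where val % 3 == 0 and val < 15:
  val=0: both conditions met, included
  val=1: excluded (1 % 3 != 0)
  val=2: excluded (2 % 3 != 0)
  val=3: both conditions met, included
  val=4: excluded (4 % 3 != 0)
  val=5: excluded (5 % 3 != 0)
  val=6: both conditions met, included
  val=7: excluded (7 % 3 != 0)
Therefore output = [0, 3, 6].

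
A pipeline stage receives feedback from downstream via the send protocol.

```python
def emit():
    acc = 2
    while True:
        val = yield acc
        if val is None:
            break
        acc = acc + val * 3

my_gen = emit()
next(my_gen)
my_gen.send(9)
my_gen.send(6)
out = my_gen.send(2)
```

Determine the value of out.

Step 1: next() -> yield acc=2.
Step 2: send(9) -> val=9, acc = 2 + 9*3 = 29, yield 29.
Step 3: send(6) -> val=6, acc = 29 + 6*3 = 47, yield 47.
Step 4: send(2) -> val=2, acc = 47 + 2*3 = 53, yield 53.
Therefore out = 53.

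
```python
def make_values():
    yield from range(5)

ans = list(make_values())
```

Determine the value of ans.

Step 1: yield from delegates to the iterable, yielding each element.
Step 2: Collected values: [0, 1, 2, 3, 4].
Therefore ans = [0, 1, 2, 3, 4].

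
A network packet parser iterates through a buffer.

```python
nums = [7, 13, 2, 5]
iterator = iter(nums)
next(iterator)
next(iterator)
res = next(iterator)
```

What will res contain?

Step 1: Create iterator over [7, 13, 2, 5].
Step 2: next() consumes 7.
Step 3: next() consumes 13.
Step 4: next() returns 2.
Therefore res = 2.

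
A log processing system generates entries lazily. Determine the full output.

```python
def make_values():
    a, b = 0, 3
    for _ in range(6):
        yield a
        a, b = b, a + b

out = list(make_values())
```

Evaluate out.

Step 1: Fibonacci-like sequence starting with a=0, b=3:
  Iteration 1: yield a=0, then a,b = 3,3
  Iteration 2: yield a=3, then a,b = 3,6
  Iteration 3: yield a=3, then a,b = 6,9
  Iteration 4: yield a=6, then a,b = 9,15
  Iteration 5: yield a=9, then a,b = 15,24
  Iteration 6: yield a=15, then a,b = 24,39
Therefore out = [0, 3, 3, 6, 9, 15].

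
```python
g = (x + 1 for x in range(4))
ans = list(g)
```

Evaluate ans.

Step 1: For each x in range(4), compute x+1:
  x=0: 0+1 = 1
  x=1: 1+1 = 2
  x=2: 2+1 = 3
  x=3: 3+1 = 4
Therefore ans = [1, 2, 3, 4].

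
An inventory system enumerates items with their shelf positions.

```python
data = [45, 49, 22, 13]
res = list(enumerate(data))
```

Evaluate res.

Step 1: enumerate pairs each element with its index:
  (0, 45)
  (1, 49)
  (2, 22)
  (3, 13)
Therefore res = [(0, 45), (1, 49), (2, 22), (3, 13)].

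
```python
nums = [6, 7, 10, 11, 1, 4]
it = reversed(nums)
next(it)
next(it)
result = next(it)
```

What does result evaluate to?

Step 1: reversed([6, 7, 10, 11, 1, 4]) gives iterator: [4, 1, 11, 10, 7, 6].
Step 2: First next() = 4, second next() = 1.
Step 3: Third next() = 11.
Therefore result = 11.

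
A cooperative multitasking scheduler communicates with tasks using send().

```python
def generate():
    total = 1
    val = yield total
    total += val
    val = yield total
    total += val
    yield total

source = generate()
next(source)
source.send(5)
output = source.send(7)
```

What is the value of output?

Step 1: next() -> yield total=1.
Step 2: send(5) -> val=5, total = 1+5 = 6, yield 6.
Step 3: send(7) -> val=7, total = 6+7 = 13, yield 13.
Therefore output = 13.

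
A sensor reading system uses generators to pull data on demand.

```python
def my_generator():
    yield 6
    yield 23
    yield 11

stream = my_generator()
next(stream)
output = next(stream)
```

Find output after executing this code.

Step 1: my_generator() creates a generator.
Step 2: next(stream) yields 6 (consumed and discarded).
Step 3: next(stream) yields 23, assigned to output.
Therefore output = 23.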